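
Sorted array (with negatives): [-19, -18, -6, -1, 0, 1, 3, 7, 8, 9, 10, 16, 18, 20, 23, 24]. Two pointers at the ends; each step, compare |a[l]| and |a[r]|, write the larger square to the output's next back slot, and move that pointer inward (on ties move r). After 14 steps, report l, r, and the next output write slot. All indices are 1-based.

l=4, r=5, next write slot=2

[1,16] |-19|<=|24| out[16]=576 → r--
[1,15] |-19|<=|23| out[15]=529 → r--
[1,14] |-19|<=|20| out[14]=400 → r--
[1,13] |-19|>|18| out[13]=361 → l++
[2,13] |-18|<=|18| out[12]=324 → r--
[2,12] |-18|>|16| out[11]=324 → l++
[3,12] |-6|<=|16| out[10]=256 → r--
[3,11] |-6|<=|10| out[9]=100 → r--
[3,10] |-6|<=|9| out[8]=81 → r--
[3,9] |-6|<=|8| out[7]=64 → r--
[3,8] |-6|<=|7| out[6]=49 → r--
[3,7] |-6|>|3| out[5]=36 → l++
[4,7] |-1|<=|3| out[4]=9 → r--
[4,6] |-1|<=|1| out[3]=1 → r--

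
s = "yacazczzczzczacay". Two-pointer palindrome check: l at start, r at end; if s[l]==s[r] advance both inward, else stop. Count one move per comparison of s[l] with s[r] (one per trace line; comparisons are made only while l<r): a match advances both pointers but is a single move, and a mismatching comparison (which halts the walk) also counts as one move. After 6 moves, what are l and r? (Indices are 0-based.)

l=6, r=10

[0,16] 'y'=='y' → l++,r--
[1,15] 'a'=='a' → l++,r--
[2,14] 'c'=='c' → l++,r--
[3,13] 'a'=='a' → l++,r--
[4,12] 'z'=='z' → l++,r--
[5,11] 'c'=='c' → l++,r--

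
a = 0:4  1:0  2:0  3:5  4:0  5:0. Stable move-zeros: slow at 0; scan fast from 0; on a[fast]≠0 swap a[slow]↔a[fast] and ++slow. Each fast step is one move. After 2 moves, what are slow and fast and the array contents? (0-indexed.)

slow=1, fast=2, a=[4, 0, 0, 5, 0, 0]

slow=0 fast=0: a[fast]=4≠0 swap→a[0]=4, slow++,fast++
slow=1 fast=1: a[fast]=0, fast++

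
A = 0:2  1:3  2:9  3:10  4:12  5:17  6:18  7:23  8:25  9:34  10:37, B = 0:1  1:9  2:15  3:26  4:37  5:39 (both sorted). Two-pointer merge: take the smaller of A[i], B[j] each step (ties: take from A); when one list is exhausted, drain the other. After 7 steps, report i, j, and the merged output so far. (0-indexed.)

[i=0,j=0] A[i]=2>B[j]=1 take 1 → j++
[i=0,j=1] A[i]=2<=B[j]=9 take 2 → i++
[i=1,j=1] A[i]=3<=B[j]=9 take 3 → i++
[i=2,j=1] A[i]=9<=B[j]=9 take 9 → i++
[i=3,j=1] A[i]=10>B[j]=9 take 9 → j++
[i=3,j=2] A[i]=10<=B[j]=15 take 10 → i++
[i=4,j=2] A[i]=12<=B[j]=15 take 12 → i++

i=5, j=2, merged so far=[1, 2, 3, 9, 9, 10, 12]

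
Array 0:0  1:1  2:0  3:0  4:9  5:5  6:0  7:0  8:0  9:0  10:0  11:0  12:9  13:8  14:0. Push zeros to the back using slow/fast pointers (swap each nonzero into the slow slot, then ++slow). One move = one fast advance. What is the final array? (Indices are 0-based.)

slow=0 fast=0: a[fast]=0, fast++
slow=0 fast=1: a[fast]=1≠0 swap→a[0]=1, slow++,fast++
slow=1 fast=2: a[fast]=0, fast++
slow=1 fast=3: a[fast]=0, fast++
slow=1 fast=4: a[fast]=9≠0 swap→a[1]=9, slow++,fast++
slow=2 fast=5: a[fast]=5≠0 swap→a[2]=5, slow++,fast++
slow=3 fast=6: a[fast]=0, fast++
slow=3 fast=7: a[fast]=0, fast++
slow=3 fast=8: a[fast]=0, fast++
slow=3 fast=9: a[fast]=0, fast++
slow=3 fast=10: a[fast]=0, fast++
slow=3 fast=11: a[fast]=0, fast++
slow=3 fast=12: a[fast]=9≠0 swap→a[3]=9, slow++,fast++
slow=4 fast=13: a[fast]=8≠0 swap→a[4]=8, slow++,fast++
slow=5 fast=14: a[fast]=0, fast++

[1, 9, 5, 9, 8, 0, 0, 0, 0, 0, 0, 0, 0, 0, 0]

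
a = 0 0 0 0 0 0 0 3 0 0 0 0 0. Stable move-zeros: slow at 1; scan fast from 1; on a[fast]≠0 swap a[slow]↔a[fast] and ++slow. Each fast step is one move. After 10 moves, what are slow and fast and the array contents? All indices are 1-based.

slow=1 fast=1: a[fast]=0, fast++
slow=1 fast=2: a[fast]=0, fast++
slow=1 fast=3: a[fast]=0, fast++
slow=1 fast=4: a[fast]=0, fast++
slow=1 fast=5: a[fast]=0, fast++
slow=1 fast=6: a[fast]=0, fast++
slow=1 fast=7: a[fast]=0, fast++
slow=1 fast=8: a[fast]=3≠0 swap→a[1]=3, slow++,fast++
slow=2 fast=9: a[fast]=0, fast++
slow=2 fast=10: a[fast]=0, fast++

slow=2, fast=11, a=[3, 0, 0, 0, 0, 0, 0, 0, 0, 0, 0, 0, 0]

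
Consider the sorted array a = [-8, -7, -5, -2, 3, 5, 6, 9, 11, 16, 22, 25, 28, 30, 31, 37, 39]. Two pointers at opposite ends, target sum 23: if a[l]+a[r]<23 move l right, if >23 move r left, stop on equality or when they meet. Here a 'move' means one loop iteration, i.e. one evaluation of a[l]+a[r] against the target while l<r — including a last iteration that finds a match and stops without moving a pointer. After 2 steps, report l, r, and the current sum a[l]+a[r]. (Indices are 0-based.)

l=0, r=14, sum=23

l=0 r=16: -8+39=31 >23, r--
l=0 r=15: -8+37=29 >23, r--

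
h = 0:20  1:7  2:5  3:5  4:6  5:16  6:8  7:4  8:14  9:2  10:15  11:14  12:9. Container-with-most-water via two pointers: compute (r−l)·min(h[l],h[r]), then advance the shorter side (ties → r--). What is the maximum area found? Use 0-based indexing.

max area = 154

l=0 r=12: min(20,9)*12=108 best=108 *, r--
l=0 r=11: min(20,14)*11=154 best=154 *, r--
l=0 r=10: min(20,15)*10=150 best=154, r--
l=0 r=9: min(20,2)*9=18 best=154, r--
l=0 r=8: min(20,14)*8=112 best=154, r--
l=0 r=7: min(20,4)*7=28 best=154, r--
l=0 r=6: min(20,8)*6=48 best=154, r--
l=0 r=5: min(20,16)*5=80 best=154, r--
l=0 r=4: min(20,6)*4=24 best=154, r--
l=0 r=3: min(20,5)*3=15 best=154, r--
l=0 r=2: min(20,5)*2=10 best=154, r--
l=0 r=1: min(20,7)*1=7 best=154, r--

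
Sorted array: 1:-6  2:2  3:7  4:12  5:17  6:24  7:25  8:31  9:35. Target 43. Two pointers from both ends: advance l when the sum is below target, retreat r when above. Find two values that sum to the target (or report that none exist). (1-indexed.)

(12, 31)

[1,9] -6+35=29 <43 → l++
[2,9] 2+35=37 <43 → l++
[3,9] 7+35=42 <43 → l++
[4,9] 12+35=47 >43 → r--
[4,8] 12+31=43 → found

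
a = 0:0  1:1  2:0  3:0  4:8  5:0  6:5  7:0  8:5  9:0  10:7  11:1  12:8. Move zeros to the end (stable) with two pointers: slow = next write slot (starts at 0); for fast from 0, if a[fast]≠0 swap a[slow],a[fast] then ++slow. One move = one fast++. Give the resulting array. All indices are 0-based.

(s=0,f=0) a[fast]=0 → fast++
(s=0,f=1) a[fast]=1≠0 swap→a[0]=1 → slow++,fast++
(s=1,f=2) a[fast]=0 → fast++
(s=1,f=3) a[fast]=0 → fast++
(s=1,f=4) a[fast]=8≠0 swap→a[1]=8 → slow++,fast++
(s=2,f=5) a[fast]=0 → fast++
(s=2,f=6) a[fast]=5≠0 swap→a[2]=5 → slow++,fast++
(s=3,f=7) a[fast]=0 → fast++
(s=3,f=8) a[fast]=5≠0 swap→a[3]=5 → slow++,fast++
(s=4,f=9) a[fast]=0 → fast++
(s=4,f=10) a[fast]=7≠0 swap→a[4]=7 → slow++,fast++
(s=5,f=11) a[fast]=1≠0 swap→a[5]=1 → slow++,fast++
(s=6,f=12) a[fast]=8≠0 swap→a[6]=8 → slow++,fast++

[1, 8, 5, 5, 7, 1, 8, 0, 0, 0, 0, 0, 0]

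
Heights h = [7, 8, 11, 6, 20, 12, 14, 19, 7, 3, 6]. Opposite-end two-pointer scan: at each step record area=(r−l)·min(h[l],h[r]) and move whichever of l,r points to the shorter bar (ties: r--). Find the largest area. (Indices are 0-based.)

max area = 60

l=0 r=10: min(7,6)*10=60 best=60 *, r--
l=0 r=9: min(7,3)*9=27 best=60, r--
l=0 r=8: min(7,7)*8=56 best=60, r--
l=0 r=7: min(7,19)*7=49 best=60, l++
l=1 r=7: min(8,19)*6=48 best=60, l++
l=2 r=7: min(11,19)*5=55 best=60, l++
l=3 r=7: min(6,19)*4=24 best=60, l++
l=4 r=7: min(20,19)*3=57 best=60, r--
l=4 r=6: min(20,14)*2=28 best=60, r--
l=4 r=5: min(20,12)*1=12 best=60, r--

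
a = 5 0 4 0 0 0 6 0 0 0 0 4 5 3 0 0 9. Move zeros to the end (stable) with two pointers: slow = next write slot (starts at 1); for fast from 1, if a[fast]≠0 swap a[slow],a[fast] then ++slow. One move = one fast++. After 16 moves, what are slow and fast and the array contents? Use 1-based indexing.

(s=1,f=1) a[fast]=5≠0 swap→a[1]=5 → slow++,fast++
(s=2,f=2) a[fast]=0 → fast++
(s=2,f=3) a[fast]=4≠0 swap→a[2]=4 → slow++,fast++
(s=3,f=4) a[fast]=0 → fast++
(s=3,f=5) a[fast]=0 → fast++
(s=3,f=6) a[fast]=0 → fast++
(s=3,f=7) a[fast]=6≠0 swap→a[3]=6 → slow++,fast++
(s=4,f=8) a[fast]=0 → fast++
(s=4,f=9) a[fast]=0 → fast++
(s=4,f=10) a[fast]=0 → fast++
(s=4,f=11) a[fast]=0 → fast++
(s=4,f=12) a[fast]=4≠0 swap→a[4]=4 → slow++,fast++
(s=5,f=13) a[fast]=5≠0 swap→a[5]=5 → slow++,fast++
(s=6,f=14) a[fast]=3≠0 swap→a[6]=3 → slow++,fast++
(s=7,f=15) a[fast]=0 → fast++
(s=7,f=16) a[fast]=0 → fast++

slow=7, fast=17, a=[5, 4, 6, 4, 5, 3, 0, 0, 0, 0, 0, 0, 0, 0, 0, 0, 9]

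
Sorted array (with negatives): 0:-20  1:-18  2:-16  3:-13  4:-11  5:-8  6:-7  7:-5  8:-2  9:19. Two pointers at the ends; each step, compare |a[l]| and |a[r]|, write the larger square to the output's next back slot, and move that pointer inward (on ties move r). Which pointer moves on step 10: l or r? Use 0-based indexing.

r

[0,9] |-20|>|19| out[9]=400 → l++
[1,9] |-18|<=|19| out[8]=361 → r--
[1,8] |-18|>|-2| out[7]=324 → l++
[2,8] |-16|>|-2| out[6]=256 → l++
[3,8] |-13|>|-2| out[5]=169 → l++
[4,8] |-11|>|-2| out[4]=121 → l++
[5,8] |-8|>|-2| out[3]=64 → l++
[6,8] |-7|>|-2| out[2]=49 → l++
[7,8] |-5|>|-2| out[1]=25 → l++
[8,8] |-2|<=|-2| out[0]=4 → r--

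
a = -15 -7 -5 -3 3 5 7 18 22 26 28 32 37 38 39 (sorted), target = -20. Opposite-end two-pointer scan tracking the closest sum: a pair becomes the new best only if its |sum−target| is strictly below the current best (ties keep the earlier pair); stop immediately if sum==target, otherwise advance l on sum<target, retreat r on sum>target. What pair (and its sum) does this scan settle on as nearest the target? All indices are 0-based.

l=0 r=14: -15+39=24 d=44 *, r--
l=0 r=13: -15+38=23 d=43 *, r--
l=0 r=12: -15+37=22 d=42 *, r--
l=0 r=11: -15+32=17 d=37 *, r--
l=0 r=10: -15+28=13 d=33 *, r--
l=0 r=9: -15+26=11 d=31 *, r--
l=0 r=8: -15+22=7 d=27 *, r--
l=0 r=7: -15+18=3 d=23 *, r--
l=0 r=6: -15+7=-8 d=12 *, r--
l=0 r=5: -15+5=-10 d=10 *, r--
l=0 r=4: -15+3=-12 d=8 *, r--
l=0 r=3: -15+-3=-18 d=2 *, r--
l=0 r=2: -15+-5=-20 d=0 *, stop

pair (-15, -5) with sum -20 (|Δ|=0)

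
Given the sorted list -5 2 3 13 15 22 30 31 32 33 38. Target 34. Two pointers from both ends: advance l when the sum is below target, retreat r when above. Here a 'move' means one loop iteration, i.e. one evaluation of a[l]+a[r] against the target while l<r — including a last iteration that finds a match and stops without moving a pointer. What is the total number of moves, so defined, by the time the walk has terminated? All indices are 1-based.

4 moves

[1,11] -5+38=33 <34 → l++
[2,11] 2+38=40 >34 → r--
[2,10] 2+33=35 >34 → r--
[2,9] 2+32=34 → found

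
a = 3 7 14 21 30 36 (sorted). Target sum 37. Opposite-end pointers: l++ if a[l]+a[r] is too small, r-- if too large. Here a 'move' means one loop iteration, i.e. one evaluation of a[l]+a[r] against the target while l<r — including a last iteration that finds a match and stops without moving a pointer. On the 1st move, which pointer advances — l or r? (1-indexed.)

r

[1,6] 3+36=39 >37 → r--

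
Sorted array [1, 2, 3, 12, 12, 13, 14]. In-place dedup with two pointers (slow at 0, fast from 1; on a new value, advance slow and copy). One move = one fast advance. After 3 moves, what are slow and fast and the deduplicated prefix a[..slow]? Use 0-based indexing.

slow=3, fast=4, prefix=[1, 2, 3, 12]

(s=0,f=1) a[fast]=2≠a[slow]=1 write a[1]=2 → slow++,fast++
(s=1,f=2) a[fast]=3≠a[slow]=2 write a[2]=3 → slow++,fast++
(s=2,f=3) a[fast]=12≠a[slow]=3 write a[3]=12 → slow++,fast++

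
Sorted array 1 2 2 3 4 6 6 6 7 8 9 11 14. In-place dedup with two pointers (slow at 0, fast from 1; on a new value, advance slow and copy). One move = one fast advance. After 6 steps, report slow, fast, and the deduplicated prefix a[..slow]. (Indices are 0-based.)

slow=4, fast=7, prefix=[1, 2, 3, 4, 6]

(s=0,f=1) a[fast]=2≠a[slow]=1 write a[1]=2 → slow++,fast++
(s=1,f=2) a[fast]=2=a[slow] dup → fast++
(s=1,f=3) a[fast]=3≠a[slow]=2 write a[2]=3 → slow++,fast++
(s=2,f=4) a[fast]=4≠a[slow]=3 write a[3]=4 → slow++,fast++
(s=3,f=5) a[fast]=6≠a[slow]=4 write a[4]=6 → slow++,fast++
(s=4,f=6) a[fast]=6=a[slow] dup → fast++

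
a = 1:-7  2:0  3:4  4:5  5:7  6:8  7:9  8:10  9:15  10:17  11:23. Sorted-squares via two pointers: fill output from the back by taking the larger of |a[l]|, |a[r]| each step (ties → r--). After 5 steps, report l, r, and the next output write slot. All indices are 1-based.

[1,11] |-7|<=|23| out[11]=529 → r--
[1,10] |-7|<=|17| out[10]=289 → r--
[1,9] |-7|<=|15| out[9]=225 → r--
[1,8] |-7|<=|10| out[8]=100 → r--
[1,7] |-7|<=|9| out[7]=81 → r--

l=1, r=6, next write slot=6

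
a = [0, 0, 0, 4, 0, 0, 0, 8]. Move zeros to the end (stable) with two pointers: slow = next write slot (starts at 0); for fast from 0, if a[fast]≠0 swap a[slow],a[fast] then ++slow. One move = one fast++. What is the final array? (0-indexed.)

[4, 8, 0, 0, 0, 0, 0, 0]

(s=0,f=0) a[fast]=0 → fast++
(s=0,f=1) a[fast]=0 → fast++
(s=0,f=2) a[fast]=0 → fast++
(s=0,f=3) a[fast]=4≠0 swap→a[0]=4 → slow++,fast++
(s=1,f=4) a[fast]=0 → fast++
(s=1,f=5) a[fast]=0 → fast++
(s=1,f=6) a[fast]=0 → fast++
(s=1,f=7) a[fast]=8≠0 swap→a[1]=8 → slow++,fast++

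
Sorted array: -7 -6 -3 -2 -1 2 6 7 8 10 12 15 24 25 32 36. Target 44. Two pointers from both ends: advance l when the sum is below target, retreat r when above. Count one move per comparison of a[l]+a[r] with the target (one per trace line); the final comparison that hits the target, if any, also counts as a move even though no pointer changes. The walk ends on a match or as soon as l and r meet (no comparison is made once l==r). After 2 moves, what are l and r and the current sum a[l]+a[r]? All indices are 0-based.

l=2, r=15, sum=33

[0,15] -7+36=29 <44 → l++
[1,15] -6+36=30 <44 → l++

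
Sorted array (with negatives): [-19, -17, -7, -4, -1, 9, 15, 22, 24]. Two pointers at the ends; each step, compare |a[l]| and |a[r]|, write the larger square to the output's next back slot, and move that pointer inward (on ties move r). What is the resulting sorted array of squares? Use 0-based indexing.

l=0 r=8: |-19|<=|24| out[8]=576, r--
l=0 r=7: |-19|<=|22| out[7]=484, r--
l=0 r=6: |-19|>|15| out[6]=361, l++
l=1 r=6: |-17|>|15| out[5]=289, l++
l=2 r=6: |-7|<=|15| out[4]=225, r--
l=2 r=5: |-7|<=|9| out[3]=81, r--
l=2 r=4: |-7|>|-1| out[2]=49, l++
l=3 r=4: |-4|>|-1| out[1]=16, l++
l=4 r=4: |-1|<=|-1| out[0]=1, r--

[1, 16, 49, 81, 225, 289, 361, 484, 576]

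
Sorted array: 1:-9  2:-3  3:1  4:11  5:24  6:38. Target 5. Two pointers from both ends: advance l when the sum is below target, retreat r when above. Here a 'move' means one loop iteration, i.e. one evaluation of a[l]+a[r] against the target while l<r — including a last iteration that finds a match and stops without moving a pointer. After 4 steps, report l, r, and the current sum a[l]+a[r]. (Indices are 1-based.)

[1,6] -9+38=29 >5 → r--
[1,5] -9+24=15 >5 → r--
[1,4] -9+11=2 <5 → l++
[2,4] -3+11=8 >5 → r--

l=2, r=3, sum=-2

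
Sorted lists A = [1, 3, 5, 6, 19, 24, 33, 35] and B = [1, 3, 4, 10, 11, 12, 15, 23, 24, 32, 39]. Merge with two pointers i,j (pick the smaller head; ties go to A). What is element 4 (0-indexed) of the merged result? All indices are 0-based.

i=0 j=0: A[i]=1<=B[j]=1 take 1, i++
i=1 j=0: A[i]=3>B[j]=1 take 1, j++
i=1 j=1: A[i]=3<=B[j]=3 take 3, i++
i=2 j=1: A[i]=5>B[j]=3 take 3, j++
i=2 j=2: A[i]=5>B[j]=4 take 4, j++
i=2 j=3: A[i]=5<=B[j]=10 take 5, i++
i=3 j=3: A[i]=6<=B[j]=10 take 6, i++
i=4 j=3: A[i]=19>B[j]=10 take 10, j++
i=4 j=4: A[i]=19>B[j]=11 take 11, j++
i=4 j=5: A[i]=19>B[j]=12 take 12, j++
i=4 j=6: A[i]=19>B[j]=15 take 15, j++
i=4 j=7: A[i]=19<=B[j]=23 take 19, i++
i=5 j=7: A[i]=24>B[j]=23 take 23, j++
i=5 j=8: A[i]=24<=B[j]=24 take 24, i++
i=6 j=8: A[i]=33>B[j]=24 take 24, j++
i=6 j=9: A[i]=33>B[j]=32 take 32, j++
i=6 j=10: A[i]=33<=B[j]=39 take 33, i++
i=7 j=10: A[i]=35<=B[j]=39 take 35, i++
i=8 j=10: A done, take B[j]=39, j++

merged[4] = 4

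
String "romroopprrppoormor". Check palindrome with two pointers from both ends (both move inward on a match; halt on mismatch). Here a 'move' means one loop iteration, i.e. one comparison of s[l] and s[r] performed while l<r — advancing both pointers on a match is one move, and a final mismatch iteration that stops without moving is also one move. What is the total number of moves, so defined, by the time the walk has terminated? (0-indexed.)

[0,17] 'r'=='r' → l++,r--
[1,16] 'o'=='o' → l++,r--
[2,15] 'm'=='m' → l++,r--
[3,14] 'r'=='r' → l++,r--
[4,13] 'o'=='o' → l++,r--
[5,12] 'o'=='o' → l++,r--
[6,11] 'p'=='p' → l++,r--
[7,10] 'p'=='p' → l++,r--
[8,9] 'r'=='r' → l++,r--

9 moves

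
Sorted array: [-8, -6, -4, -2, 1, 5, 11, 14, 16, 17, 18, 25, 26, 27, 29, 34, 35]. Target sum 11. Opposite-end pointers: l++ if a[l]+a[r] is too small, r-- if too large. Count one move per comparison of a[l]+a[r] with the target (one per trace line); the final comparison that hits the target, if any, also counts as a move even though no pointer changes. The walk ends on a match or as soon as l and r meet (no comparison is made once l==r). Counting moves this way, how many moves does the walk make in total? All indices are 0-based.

9 moves

[0,16] -8+35=27 >11 → r--
[0,15] -8+34=26 >11 → r--
[0,14] -8+29=21 >11 → r--
[0,13] -8+27=19 >11 → r--
[0,12] -8+26=18 >11 → r--
[0,11] -8+25=17 >11 → r--
[0,10] -8+18=10 <11 → l++
[1,10] -6+18=12 >11 → r--
[1,9] -6+17=11 → found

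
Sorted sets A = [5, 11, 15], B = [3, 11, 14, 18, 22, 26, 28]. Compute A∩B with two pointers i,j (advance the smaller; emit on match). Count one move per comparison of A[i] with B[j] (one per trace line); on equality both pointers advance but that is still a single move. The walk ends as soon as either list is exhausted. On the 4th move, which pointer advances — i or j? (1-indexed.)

[i=1,j=1] 5>3 → j++
[i=1,j=2] 5<11 → i++
[i=2,j=2] 11==11 emit → i++,j++
[i=3,j=3] 15>14 → j++

j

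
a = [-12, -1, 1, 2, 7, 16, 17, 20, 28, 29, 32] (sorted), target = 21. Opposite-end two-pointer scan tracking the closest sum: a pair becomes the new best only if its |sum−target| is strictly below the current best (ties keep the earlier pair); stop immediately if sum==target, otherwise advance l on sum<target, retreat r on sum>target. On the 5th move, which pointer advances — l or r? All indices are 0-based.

l

[0,10] -12+32=20 d=1 * → l++
[1,10] -1+32=31 d=10 → r--
[1,9] -1+29=28 d=7 → r--
[1,8] -1+28=27 d=6 → r--
[1,7] -1+20=19 d=2 → l++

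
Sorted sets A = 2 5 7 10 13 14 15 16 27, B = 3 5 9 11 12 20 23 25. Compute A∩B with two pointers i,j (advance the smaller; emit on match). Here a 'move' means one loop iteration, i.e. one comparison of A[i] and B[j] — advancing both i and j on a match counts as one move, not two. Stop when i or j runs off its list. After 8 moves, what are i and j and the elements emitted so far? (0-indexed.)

i=4, j=5, emitted=[5]

i=0 j=0: 2<3, i++
i=1 j=0: 5>3, j++
i=1 j=1: 5==5 emit, i++,j++
i=2 j=2: 7<9, i++
i=3 j=2: 10>9, j++
i=3 j=3: 10<11, i++
i=4 j=3: 13>11, j++
i=4 j=4: 13>12, j++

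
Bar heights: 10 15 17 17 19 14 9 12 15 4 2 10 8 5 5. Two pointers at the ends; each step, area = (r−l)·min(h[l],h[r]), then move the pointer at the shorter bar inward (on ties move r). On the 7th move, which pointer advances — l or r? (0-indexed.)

l

[0,14] min(10,5)*14=70 best=70 * → r--
[0,13] min(10,5)*13=65 best=70 → r--
[0,12] min(10,8)*12=96 best=96 * → r--
[0,11] min(10,10)*11=110 best=110 * → r--
[0,10] min(10,2)*10=20 best=110 → r--
[0,9] min(10,4)*9=36 best=110 → r--
[0,8] min(10,15)*8=80 best=110 → l++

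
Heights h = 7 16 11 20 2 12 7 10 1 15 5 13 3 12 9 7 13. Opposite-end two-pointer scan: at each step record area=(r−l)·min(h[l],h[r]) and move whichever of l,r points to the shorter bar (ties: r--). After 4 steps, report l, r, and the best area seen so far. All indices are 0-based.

l=0 r=16: min(7,13)*16=112 best=112 *, l++
l=1 r=16: min(16,13)*15=195 best=195 *, r--
l=1 r=15: min(16,7)*14=98 best=195, r--
l=1 r=14: min(16,9)*13=117 best=195, r--

l=1, r=13, best area=195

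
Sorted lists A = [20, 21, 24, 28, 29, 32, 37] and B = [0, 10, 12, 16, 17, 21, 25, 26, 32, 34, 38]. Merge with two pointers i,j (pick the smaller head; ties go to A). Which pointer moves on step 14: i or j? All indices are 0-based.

i

i=0 j=0: A[i]=20>B[j]=0 take 0, j++
i=0 j=1: A[i]=20>B[j]=10 take 10, j++
i=0 j=2: A[i]=20>B[j]=12 take 12, j++
i=0 j=3: A[i]=20>B[j]=16 take 16, j++
i=0 j=4: A[i]=20>B[j]=17 take 17, j++
i=0 j=5: A[i]=20<=B[j]=21 take 20, i++
i=1 j=5: A[i]=21<=B[j]=21 take 21, i++
i=2 j=5: A[i]=24>B[j]=21 take 21, j++
i=2 j=6: A[i]=24<=B[j]=25 take 24, i++
i=3 j=6: A[i]=28>B[j]=25 take 25, j++
i=3 j=7: A[i]=28>B[j]=26 take 26, j++
i=3 j=8: A[i]=28<=B[j]=32 take 28, i++
i=4 j=8: A[i]=29<=B[j]=32 take 29, i++
i=5 j=8: A[i]=32<=B[j]=32 take 32, i++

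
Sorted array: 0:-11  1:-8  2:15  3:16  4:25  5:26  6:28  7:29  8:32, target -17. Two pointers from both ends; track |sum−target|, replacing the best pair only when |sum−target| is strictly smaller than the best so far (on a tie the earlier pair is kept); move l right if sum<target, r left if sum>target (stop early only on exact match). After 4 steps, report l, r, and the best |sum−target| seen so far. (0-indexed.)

[0,8] -11+32=21 d=38 * → r--
[0,7] -11+29=18 d=35 * → r--
[0,6] -11+28=17 d=34 * → r--
[0,5] -11+26=15 d=32 * → r--

l=0, r=4, best |Δ|=32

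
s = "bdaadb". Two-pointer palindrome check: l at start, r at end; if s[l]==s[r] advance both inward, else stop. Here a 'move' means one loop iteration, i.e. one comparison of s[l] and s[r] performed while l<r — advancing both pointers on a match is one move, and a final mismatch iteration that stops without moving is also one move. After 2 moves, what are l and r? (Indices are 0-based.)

l=2, r=3

l=0 r=5: 'b'=='b', l++,r--
l=1 r=4: 'd'=='d', l++,r--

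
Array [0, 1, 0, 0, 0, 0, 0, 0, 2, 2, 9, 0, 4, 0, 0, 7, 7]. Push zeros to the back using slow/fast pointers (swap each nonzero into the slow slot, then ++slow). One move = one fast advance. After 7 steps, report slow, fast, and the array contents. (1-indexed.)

slow=2, fast=8, a=[1, 0, 0, 0, 0, 0, 0, 0, 2, 2, 9, 0, 4, 0, 0, 7, 7]

slow=1 fast=1: a[fast]=0, fast++
slow=1 fast=2: a[fast]=1≠0 swap→a[1]=1, slow++,fast++
slow=2 fast=3: a[fast]=0, fast++
slow=2 fast=4: a[fast]=0, fast++
slow=2 fast=5: a[fast]=0, fast++
slow=2 fast=6: a[fast]=0, fast++
slow=2 fast=7: a[fast]=0, fast++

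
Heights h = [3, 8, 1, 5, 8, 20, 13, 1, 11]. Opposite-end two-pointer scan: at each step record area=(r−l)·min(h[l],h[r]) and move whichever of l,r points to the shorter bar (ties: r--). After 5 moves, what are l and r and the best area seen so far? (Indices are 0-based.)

[0,8] min(3,11)*8=24 best=24 * → l++
[1,8] min(8,11)*7=56 best=56 * → l++
[2,8] min(1,11)*6=6 best=56 → l++
[3,8] min(5,11)*5=25 best=56 → l++
[4,8] min(8,11)*4=32 best=56 → l++

l=5, r=8, best area=56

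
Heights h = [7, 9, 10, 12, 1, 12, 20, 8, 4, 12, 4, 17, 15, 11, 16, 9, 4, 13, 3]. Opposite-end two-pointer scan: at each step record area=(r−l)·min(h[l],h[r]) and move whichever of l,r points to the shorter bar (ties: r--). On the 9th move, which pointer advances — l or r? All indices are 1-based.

r

[1,19] min(7,3)*18=54 best=54 * → r--
[1,18] min(7,13)*17=119 best=119 * → l++
[2,18] min(9,13)*16=144 best=144 * → l++
[3,18] min(10,13)*15=150 best=150 * → l++
[4,18] min(12,13)*14=168 best=168 * → l++
[5,18] min(1,13)*13=13 best=168 → l++
[6,18] min(12,13)*12=144 best=168 → l++
[7,18] min(20,13)*11=143 best=168 → r--
[7,17] min(20,4)*10=40 best=168 → r--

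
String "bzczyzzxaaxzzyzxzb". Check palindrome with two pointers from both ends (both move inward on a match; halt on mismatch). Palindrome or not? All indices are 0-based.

l=0 r=17: 'b'=='b', l++,r--
l=1 r=16: 'z'=='z', l++,r--
l=2 r=15: 'c'!='x', stop

not a palindrome (mismatch at 2,15)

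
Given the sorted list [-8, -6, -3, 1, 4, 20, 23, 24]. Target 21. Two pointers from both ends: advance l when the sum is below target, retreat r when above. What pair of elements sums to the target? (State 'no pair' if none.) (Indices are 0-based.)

(-3, 24)

l=0 r=7: -8+24=16 <21, l++
l=1 r=7: -6+24=18 <21, l++
l=2 r=7: -3+24=21, found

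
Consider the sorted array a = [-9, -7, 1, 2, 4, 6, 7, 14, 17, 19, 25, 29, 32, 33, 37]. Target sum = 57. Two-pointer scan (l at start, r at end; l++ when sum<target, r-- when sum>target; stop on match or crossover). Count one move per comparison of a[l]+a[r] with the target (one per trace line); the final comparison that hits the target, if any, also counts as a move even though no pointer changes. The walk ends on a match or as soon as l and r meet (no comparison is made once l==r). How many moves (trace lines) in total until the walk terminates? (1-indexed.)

l=1 r=15: -9+37=28 <57, l++
l=2 r=15: -7+37=30 <57, l++
l=3 r=15: 1+37=38 <57, l++
l=4 r=15: 2+37=39 <57, l++
l=5 r=15: 4+37=41 <57, l++
l=6 r=15: 6+37=43 <57, l++
l=7 r=15: 7+37=44 <57, l++
l=8 r=15: 14+37=51 <57, l++
l=9 r=15: 17+37=54 <57, l++
l=10 r=15: 19+37=56 <57, l++
l=11 r=15: 25+37=62 >57, r--
l=11 r=14: 25+33=58 >57, r--
l=11 r=13: 25+32=57, found

13 moves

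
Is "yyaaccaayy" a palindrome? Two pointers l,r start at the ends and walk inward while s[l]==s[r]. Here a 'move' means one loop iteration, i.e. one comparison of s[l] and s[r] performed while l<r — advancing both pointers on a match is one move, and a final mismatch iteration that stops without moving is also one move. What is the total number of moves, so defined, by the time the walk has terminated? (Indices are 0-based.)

l=0 r=9: 'y'=='y', l++,r--
l=1 r=8: 'y'=='y', l++,r--
l=2 r=7: 'a'=='a', l++,r--
l=3 r=6: 'a'=='a', l++,r--
l=4 r=5: 'c'=='c', l++,r--

5 moves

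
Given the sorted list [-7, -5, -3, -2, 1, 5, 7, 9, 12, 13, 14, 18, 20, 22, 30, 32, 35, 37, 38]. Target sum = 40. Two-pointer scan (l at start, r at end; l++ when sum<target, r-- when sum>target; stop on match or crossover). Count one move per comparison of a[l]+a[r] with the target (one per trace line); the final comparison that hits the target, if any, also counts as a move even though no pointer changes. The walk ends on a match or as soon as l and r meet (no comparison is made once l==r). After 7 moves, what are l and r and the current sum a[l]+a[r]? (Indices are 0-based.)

[0,18] -7+38=31 <40 → l++
[1,18] -5+38=33 <40 → l++
[2,18] -3+38=35 <40 → l++
[3,18] -2+38=36 <40 → l++
[4,18] 1+38=39 <40 → l++
[5,18] 5+38=43 >40 → r--
[5,17] 5+37=42 >40 → r--

l=5, r=16, sum=40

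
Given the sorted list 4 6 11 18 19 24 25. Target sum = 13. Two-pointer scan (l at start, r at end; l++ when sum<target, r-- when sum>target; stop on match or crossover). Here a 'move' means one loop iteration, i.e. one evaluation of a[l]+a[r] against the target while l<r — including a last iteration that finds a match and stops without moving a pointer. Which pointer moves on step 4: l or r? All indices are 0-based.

l=0 r=6: 4+25=29 >13, r--
l=0 r=5: 4+24=28 >13, r--
l=0 r=4: 4+19=23 >13, r--
l=0 r=3: 4+18=22 >13, r--

r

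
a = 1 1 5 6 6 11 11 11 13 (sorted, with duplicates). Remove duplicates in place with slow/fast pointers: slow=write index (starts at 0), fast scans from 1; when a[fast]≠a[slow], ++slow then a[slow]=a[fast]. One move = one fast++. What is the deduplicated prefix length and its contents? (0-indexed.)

slow=0 fast=1: a[fast]=1=a[slow] dup, fast++
slow=0 fast=2: a[fast]=5≠a[slow]=1 write a[1]=5, slow++,fast++
slow=1 fast=3: a[fast]=6≠a[slow]=5 write a[2]=6, slow++,fast++
slow=2 fast=4: a[fast]=6=a[slow] dup, fast++
slow=2 fast=5: a[fast]=11≠a[slow]=6 write a[3]=11, slow++,fast++
slow=3 fast=6: a[fast]=11=a[slow] dup, fast++
slow=3 fast=7: a[fast]=11=a[slow] dup, fast++
slow=3 fast=8: a[fast]=13≠a[slow]=11 write a[4]=13, slow++,fast++

length 5; prefix = [1, 5, 6, 11, 13]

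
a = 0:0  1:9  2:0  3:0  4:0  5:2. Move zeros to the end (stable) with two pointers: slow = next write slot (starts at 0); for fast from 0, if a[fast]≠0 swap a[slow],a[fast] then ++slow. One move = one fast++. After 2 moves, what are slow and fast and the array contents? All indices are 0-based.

slow=1, fast=2, a=[9, 0, 0, 0, 0, 2]

slow=0 fast=0: a[fast]=0, fast++
slow=0 fast=1: a[fast]=9≠0 swap→a[0]=9, slow++,fast++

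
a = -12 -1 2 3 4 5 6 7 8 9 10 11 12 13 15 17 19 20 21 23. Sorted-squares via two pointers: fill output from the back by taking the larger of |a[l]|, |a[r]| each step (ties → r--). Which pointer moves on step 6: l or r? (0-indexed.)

[0,19] |-12|<=|23| out[19]=529 → r--
[0,18] |-12|<=|21| out[18]=441 → r--
[0,17] |-12|<=|20| out[17]=400 → r--
[0,16] |-12|<=|19| out[16]=361 → r--
[0,15] |-12|<=|17| out[15]=289 → r--
[0,14] |-12|<=|15| out[14]=225 → r--

r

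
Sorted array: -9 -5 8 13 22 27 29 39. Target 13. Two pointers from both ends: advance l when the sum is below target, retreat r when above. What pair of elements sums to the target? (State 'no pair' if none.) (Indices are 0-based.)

(-9, 22)

[0,7] -9+39=30 >13 → r--
[0,6] -9+29=20 >13 → r--
[0,5] -9+27=18 >13 → r--
[0,4] -9+22=13 → found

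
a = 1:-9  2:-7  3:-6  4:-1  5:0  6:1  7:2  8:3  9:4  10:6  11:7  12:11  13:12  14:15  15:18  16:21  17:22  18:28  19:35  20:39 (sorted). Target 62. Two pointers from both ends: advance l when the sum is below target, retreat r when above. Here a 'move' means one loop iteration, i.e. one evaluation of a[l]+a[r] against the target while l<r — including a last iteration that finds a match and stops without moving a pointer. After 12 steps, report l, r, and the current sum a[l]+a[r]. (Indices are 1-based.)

l=13, r=20, sum=51

l=1 r=20: -9+39=30 <62, l++
l=2 r=20: -7+39=32 <62, l++
l=3 r=20: -6+39=33 <62, l++
l=4 r=20: -1+39=38 <62, l++
l=5 r=20: 0+39=39 <62, l++
l=6 r=20: 1+39=40 <62, l++
l=7 r=20: 2+39=41 <62, l++
l=8 r=20: 3+39=42 <62, l++
l=9 r=20: 4+39=43 <62, l++
l=10 r=20: 6+39=45 <62, l++
l=11 r=20: 7+39=46 <62, l++
l=12 r=20: 11+39=50 <62, l++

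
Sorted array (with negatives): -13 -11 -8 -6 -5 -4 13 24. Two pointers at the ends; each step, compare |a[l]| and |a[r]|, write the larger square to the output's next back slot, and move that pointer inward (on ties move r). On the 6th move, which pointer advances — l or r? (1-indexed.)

[1,8] |-13|<=|24| out[8]=576 → r--
[1,7] |-13|<=|13| out[7]=169 → r--
[1,6] |-13|>|-4| out[6]=169 → l++
[2,6] |-11|>|-4| out[5]=121 → l++
[3,6] |-8|>|-4| out[4]=64 → l++
[4,6] |-6|>|-4| out[3]=36 → l++

l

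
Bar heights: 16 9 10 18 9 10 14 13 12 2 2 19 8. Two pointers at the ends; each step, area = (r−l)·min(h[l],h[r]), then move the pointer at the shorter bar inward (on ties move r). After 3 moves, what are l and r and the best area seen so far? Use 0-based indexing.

[0,12] min(16,8)*12=96 best=96 * → r--
[0,11] min(16,19)*11=176 best=176 * → l++
[1,11] min(9,19)*10=90 best=176 → l++

l=2, r=11, best area=176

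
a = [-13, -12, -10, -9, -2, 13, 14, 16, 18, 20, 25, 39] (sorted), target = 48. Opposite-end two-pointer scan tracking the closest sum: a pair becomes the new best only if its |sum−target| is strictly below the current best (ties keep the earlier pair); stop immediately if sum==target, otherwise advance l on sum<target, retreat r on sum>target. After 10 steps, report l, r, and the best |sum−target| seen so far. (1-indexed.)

l=10, r=11, best |Δ|=4

l=1 r=12: -13+39=26 d=22 *, l++
l=2 r=12: -12+39=27 d=21 *, l++
l=3 r=12: -10+39=29 d=19 *, l++
l=4 r=12: -9+39=30 d=18 *, l++
l=5 r=12: -2+39=37 d=11 *, l++
l=6 r=12: 13+39=52 d=4 *, r--
l=6 r=11: 13+25=38 d=10, l++
l=7 r=11: 14+25=39 d=9, l++
l=8 r=11: 16+25=41 d=7, l++
l=9 r=11: 18+25=43 d=5, l++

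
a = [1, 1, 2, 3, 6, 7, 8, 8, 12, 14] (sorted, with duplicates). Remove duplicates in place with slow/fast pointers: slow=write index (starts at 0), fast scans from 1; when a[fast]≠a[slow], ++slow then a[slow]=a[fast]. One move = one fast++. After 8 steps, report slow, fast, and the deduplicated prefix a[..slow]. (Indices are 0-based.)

(s=0,f=1) a[fast]=1=a[slow] dup → fast++
(s=0,f=2) a[fast]=2≠a[slow]=1 write a[1]=2 → slow++,fast++
(s=1,f=3) a[fast]=3≠a[slow]=2 write a[2]=3 → slow++,fast++
(s=2,f=4) a[fast]=6≠a[slow]=3 write a[3]=6 → slow++,fast++
(s=3,f=5) a[fast]=7≠a[slow]=6 write a[4]=7 → slow++,fast++
(s=4,f=6) a[fast]=8≠a[slow]=7 write a[5]=8 → slow++,fast++
(s=5,f=7) a[fast]=8=a[slow] dup → fast++
(s=5,f=8) a[fast]=12≠a[slow]=8 write a[6]=12 → slow++,fast++

slow=6, fast=9, prefix=[1, 2, 3, 6, 7, 8, 12]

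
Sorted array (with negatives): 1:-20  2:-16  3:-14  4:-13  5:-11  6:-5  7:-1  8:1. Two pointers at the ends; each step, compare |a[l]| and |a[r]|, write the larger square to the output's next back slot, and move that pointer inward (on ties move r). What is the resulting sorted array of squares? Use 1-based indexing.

l=1 r=8: |-20|>|1| out[8]=400, l++
l=2 r=8: |-16|>|1| out[7]=256, l++
l=3 r=8: |-14|>|1| out[6]=196, l++
l=4 r=8: |-13|>|1| out[5]=169, l++
l=5 r=8: |-11|>|1| out[4]=121, l++
l=6 r=8: |-5|>|1| out[3]=25, l++
l=7 r=8: |-1|<=|1| out[2]=1, r--
l=7 r=7: |-1|<=|-1| out[1]=1, r--

[1, 1, 25, 121, 169, 196, 256, 400]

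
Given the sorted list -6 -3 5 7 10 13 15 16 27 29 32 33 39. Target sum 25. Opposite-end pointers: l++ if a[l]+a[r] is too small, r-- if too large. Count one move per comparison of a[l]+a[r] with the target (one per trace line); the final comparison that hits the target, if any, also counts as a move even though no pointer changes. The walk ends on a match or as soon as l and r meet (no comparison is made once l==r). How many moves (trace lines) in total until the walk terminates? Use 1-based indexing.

l=1 r=13: -6+39=33 >25, r--
l=1 r=12: -6+33=27 >25, r--
l=1 r=11: -6+32=26 >25, r--
l=1 r=10: -6+29=23 <25, l++
l=2 r=10: -3+29=26 >25, r--
l=2 r=9: -3+27=24 <25, l++
l=3 r=9: 5+27=32 >25, r--
l=3 r=8: 5+16=21 <25, l++
l=4 r=8: 7+16=23 <25, l++
l=5 r=8: 10+16=26 >25, r--
l=5 r=7: 10+15=25, found

11 moves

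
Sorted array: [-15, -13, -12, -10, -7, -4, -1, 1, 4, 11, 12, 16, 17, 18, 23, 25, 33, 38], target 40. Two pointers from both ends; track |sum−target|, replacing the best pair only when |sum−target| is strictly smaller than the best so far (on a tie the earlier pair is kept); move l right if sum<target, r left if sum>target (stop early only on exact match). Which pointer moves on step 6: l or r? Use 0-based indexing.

l=0 r=17: -15+38=23 d=17 *, l++
l=1 r=17: -13+38=25 d=15 *, l++
l=2 r=17: -12+38=26 d=14 *, l++
l=3 r=17: -10+38=28 d=12 *, l++
l=4 r=17: -7+38=31 d=9 *, l++
l=5 r=17: -4+38=34 d=6 *, l++

l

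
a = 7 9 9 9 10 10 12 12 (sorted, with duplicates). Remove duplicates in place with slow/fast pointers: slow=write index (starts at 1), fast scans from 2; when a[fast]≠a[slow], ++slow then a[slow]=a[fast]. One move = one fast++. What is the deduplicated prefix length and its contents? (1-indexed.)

slow=1 fast=2: a[fast]=9≠a[slow]=7 write a[2]=9, slow++,fast++
slow=2 fast=3: a[fast]=9=a[slow] dup, fast++
slow=2 fast=4: a[fast]=9=a[slow] dup, fast++
slow=2 fast=5: a[fast]=10≠a[slow]=9 write a[3]=10, slow++,fast++
slow=3 fast=6: a[fast]=10=a[slow] dup, fast++
slow=3 fast=7: a[fast]=12≠a[slow]=10 write a[4]=12, slow++,fast++
slow=4 fast=8: a[fast]=12=a[slow] dup, fast++

length 4; prefix = [7, 9, 10, 12]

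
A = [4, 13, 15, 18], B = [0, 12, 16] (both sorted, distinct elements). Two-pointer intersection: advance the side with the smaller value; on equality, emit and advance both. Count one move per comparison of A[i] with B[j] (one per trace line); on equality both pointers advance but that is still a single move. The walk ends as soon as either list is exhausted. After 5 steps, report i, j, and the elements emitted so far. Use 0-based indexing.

[i=0,j=0] 4>0 → j++
[i=0,j=1] 4<12 → i++
[i=1,j=1] 13>12 → j++
[i=1,j=2] 13<16 → i++
[i=2,j=2] 15<16 → i++

i=3, j=2, emitted=[]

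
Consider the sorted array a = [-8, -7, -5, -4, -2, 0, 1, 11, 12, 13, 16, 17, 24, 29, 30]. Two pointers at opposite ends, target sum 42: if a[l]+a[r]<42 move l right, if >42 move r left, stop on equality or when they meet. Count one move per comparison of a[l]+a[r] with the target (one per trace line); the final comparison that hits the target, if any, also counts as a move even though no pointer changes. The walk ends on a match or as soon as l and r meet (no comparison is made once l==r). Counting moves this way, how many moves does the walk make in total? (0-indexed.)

9 moves

l=0 r=14: -8+30=22 <42, l++
l=1 r=14: -7+30=23 <42, l++
l=2 r=14: -5+30=25 <42, l++
l=3 r=14: -4+30=26 <42, l++
l=4 r=14: -2+30=28 <42, l++
l=5 r=14: 0+30=30 <42, l++
l=6 r=14: 1+30=31 <42, l++
l=7 r=14: 11+30=41 <42, l++
l=8 r=14: 12+30=42, found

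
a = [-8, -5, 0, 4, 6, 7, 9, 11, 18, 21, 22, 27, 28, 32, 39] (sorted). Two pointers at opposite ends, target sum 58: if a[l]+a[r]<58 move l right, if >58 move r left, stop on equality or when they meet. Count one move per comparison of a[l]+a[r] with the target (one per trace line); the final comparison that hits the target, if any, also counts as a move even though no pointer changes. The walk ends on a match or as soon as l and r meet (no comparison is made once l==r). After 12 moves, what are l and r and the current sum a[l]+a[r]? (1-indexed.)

l=12, r=14, sum=59

[1,15] -8+39=31 <58 → l++
[2,15] -5+39=34 <58 → l++
[3,15] 0+39=39 <58 → l++
[4,15] 4+39=43 <58 → l++
[5,15] 6+39=45 <58 → l++
[6,15] 7+39=46 <58 → l++
[7,15] 9+39=48 <58 → l++
[8,15] 11+39=50 <58 → l++
[9,15] 18+39=57 <58 → l++
[10,15] 21+39=60 >58 → r--
[10,14] 21+32=53 <58 → l++
[11,14] 22+32=54 <58 → l++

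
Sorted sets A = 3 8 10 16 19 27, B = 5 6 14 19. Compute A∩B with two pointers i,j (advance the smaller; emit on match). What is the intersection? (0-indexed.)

[i=0,j=0] 3<5 → i++
[i=1,j=0] 8>5 → j++
[i=1,j=1] 8>6 → j++
[i=1,j=2] 8<14 → i++
[i=2,j=2] 10<14 → i++
[i=3,j=2] 16>14 → j++
[i=3,j=3] 16<19 → i++
[i=4,j=3] 19==19 emit → i++,j++

intersection = [19]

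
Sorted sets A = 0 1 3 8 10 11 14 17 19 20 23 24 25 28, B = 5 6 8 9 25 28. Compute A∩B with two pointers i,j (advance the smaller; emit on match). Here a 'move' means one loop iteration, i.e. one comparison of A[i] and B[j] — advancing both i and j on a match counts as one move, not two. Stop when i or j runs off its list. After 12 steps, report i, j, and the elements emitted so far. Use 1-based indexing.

i=1 j=1: 0<5, i++
i=2 j=1: 1<5, i++
i=3 j=1: 3<5, i++
i=4 j=1: 8>5, j++
i=4 j=2: 8>6, j++
i=4 j=3: 8==8 emit, i++,j++
i=5 j=4: 10>9, j++
i=5 j=5: 10<25, i++
i=6 j=5: 11<25, i++
i=7 j=5: 14<25, i++
i=8 j=5: 17<25, i++
i=9 j=5: 19<25, i++

i=10, j=5, emitted=[8]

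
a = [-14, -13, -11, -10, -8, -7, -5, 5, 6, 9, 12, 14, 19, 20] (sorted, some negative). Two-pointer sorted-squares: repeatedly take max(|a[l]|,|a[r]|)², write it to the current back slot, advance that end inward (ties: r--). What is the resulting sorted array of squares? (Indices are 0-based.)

[25, 25, 36, 49, 64, 81, 100, 121, 144, 169, 196, 196, 361, 400]

l=0 r=13: |-14|<=|20| out[13]=400, r--
l=0 r=12: |-14|<=|19| out[12]=361, r--
l=0 r=11: |-14|<=|14| out[11]=196, r--
l=0 r=10: |-14|>|12| out[10]=196, l++
l=1 r=10: |-13|>|12| out[9]=169, l++
l=2 r=10: |-11|<=|12| out[8]=144, r--
l=2 r=9: |-11|>|9| out[7]=121, l++
l=3 r=9: |-10|>|9| out[6]=100, l++
l=4 r=9: |-8|<=|9| out[5]=81, r--
l=4 r=8: |-8|>|6| out[4]=64, l++
l=5 r=8: |-7|>|6| out[3]=49, l++
l=6 r=8: |-5|<=|6| out[2]=36, r--
l=6 r=7: |-5|<=|5| out[1]=25, r--
l=6 r=6: |-5|<=|-5| out[0]=25, r--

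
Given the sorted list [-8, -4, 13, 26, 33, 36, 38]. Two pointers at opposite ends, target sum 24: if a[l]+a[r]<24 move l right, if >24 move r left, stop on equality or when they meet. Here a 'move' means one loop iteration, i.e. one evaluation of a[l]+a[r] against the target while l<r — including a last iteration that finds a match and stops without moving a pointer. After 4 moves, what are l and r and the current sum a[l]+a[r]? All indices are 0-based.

l=1, r=3, sum=22

[0,6] -8+38=30 >24 → r--
[0,5] -8+36=28 >24 → r--
[0,4] -8+33=25 >24 → r--
[0,3] -8+26=18 <24 → l++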